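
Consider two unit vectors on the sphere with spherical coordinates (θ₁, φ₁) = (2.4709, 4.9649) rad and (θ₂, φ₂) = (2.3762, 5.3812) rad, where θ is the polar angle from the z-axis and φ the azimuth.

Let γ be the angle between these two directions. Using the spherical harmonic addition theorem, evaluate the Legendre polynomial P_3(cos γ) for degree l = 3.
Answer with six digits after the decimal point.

0.765042

Expand P_3 via completeness: Σ_{m} conj(Y_{3,m}) at Ω₁ times Y_{3,m} at Ω₂ —
  m=-3: (-0.068832, 0.072779) × (-0.125790, 0.058550) = (0.004397, -0.013185)  (running Σ = (0.004397, -0.013185))
  m=-2: (0.270667, 0.149636) × (0.081738, -0.344170) = (0.073624, -0.080924)  (running Σ = (0.078021, -0.094110))
  m=-1: (0.103805, -0.402317) × (0.222134, 0.281068) = (0.136137, -0.060192)  (running Σ = (0.214158, -0.154301))
  m=0: (-0.020028, -0.000000) × (0.107640, 0.000000) = (-0.002156, -0.000000)  (running Σ = (0.212002, -0.154301))
  m=1: (-0.103805, -0.402317) × (-0.222134, 0.281068) = (0.136137, 0.060192)  (running Σ = (0.348139, -0.094110))
  m=2: (0.270667, -0.149636) × (0.081738, 0.344170) = (0.073624, 0.080924)  (running Σ = (0.421763, -0.013185))
  m=3: (0.068832, 0.072779) × (0.125790, 0.058550) = (0.004397, 0.013185)  (running Σ = (0.426160, -0.000000))
Σ over m = (0.426160, -0.000000); ×(4π/7) → (0.765042, -0.000000). Real part: 0.765042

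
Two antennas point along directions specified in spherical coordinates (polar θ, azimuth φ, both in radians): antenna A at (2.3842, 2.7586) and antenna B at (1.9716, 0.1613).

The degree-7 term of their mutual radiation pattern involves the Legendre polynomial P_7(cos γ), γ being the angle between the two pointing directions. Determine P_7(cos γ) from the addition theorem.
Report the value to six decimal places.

Term-by-term m-sum for l=7 (normalisation 4π/15 = 0.837758):
  term(m=-7) = 0.00795 - 0.00628j   from Y*(Ω₁)=0.03236 + 0.01606j, Y(Ω₂)=0.11992 - 0.25361j
  term(m=-6) = -0.06310 + 0.00788j   from Y*(Ω₁)=0.09504 + 0.10680j, Y(Ω₂)=-0.25225 + 0.36635j
  term(m=-5) = 0.07148 + 0.03193j   from Y*(Ω₁)=0.11112 + 0.31003j, Y(Ω₂)=0.16449 - 0.17159j
  term(m=-4) = 0.05497 + 0.07926j   from Y*(Ω₁)=-0.01782 + 0.45869j, Y(Ω₂)=0.16789 - 0.12636j
  term(m=-3) = -0.00575 - 0.09255j   from Y*(Ω₁)=-0.11776 + 0.26242j, Y(Ω₂)=-0.28538 + 0.14999j
  term(m=-2) = -0.00649 + 0.01241j   from Y*(Ω₁)=0.12431 - 0.11957j, Y(Ω₂)=-0.07701 + 0.02574j
  term(m=-1) = 0.10583 - 0.06406j   from Y*(Ω₁)=0.34883 - 0.14054j, Y(Ω₂)=0.32468 - 0.05283j
  term(m=+0) = -0.00268 + 0.00000j   from Y*(Ω₁)=-0.06307 + 0.00000j, Y(Ω₂)=0.04248 + 0.00000j
  term(m=+1) = 0.10583 + 0.06406j   from Y*(Ω₁)=-0.34883 - 0.14054j, Y(Ω₂)=-0.32468 - 0.05283j
  term(m=+2) = -0.00649 - 0.01241j   from Y*(Ω₁)=0.12431 + 0.11957j, Y(Ω₂)=-0.07701 - 0.02574j
  term(m=+3) = -0.00575 + 0.09255j   from Y*(Ω₁)=0.11776 + 0.26242j, Y(Ω₂)=0.28538 + 0.14999j
  term(m=+4) = 0.05497 - 0.07926j   from Y*(Ω₁)=-0.01782 - 0.45869j, Y(Ω₂)=0.16789 + 0.12636j
  term(m=+5) = 0.07148 - 0.03193j   from Y*(Ω₁)=-0.11112 + 0.31003j, Y(Ω₂)=-0.16449 - 0.17159j
  term(m=+6) = -0.06310 - 0.00788j   from Y*(Ω₁)=0.09504 - 0.10680j, Y(Ω₂)=-0.25225 - 0.36635j
  term(m=+7) = 0.00795 + 0.00628j   from Y*(Ω₁)=-0.03236 + 0.01606j, Y(Ω₂)=-0.11992 - 0.25361j
Total Σ_m = 0.32709 + 0.00000j. Multiply by 0.837758: 0.27402 + 0.00000j. P_7(cos γ) = 0.274021

0.274021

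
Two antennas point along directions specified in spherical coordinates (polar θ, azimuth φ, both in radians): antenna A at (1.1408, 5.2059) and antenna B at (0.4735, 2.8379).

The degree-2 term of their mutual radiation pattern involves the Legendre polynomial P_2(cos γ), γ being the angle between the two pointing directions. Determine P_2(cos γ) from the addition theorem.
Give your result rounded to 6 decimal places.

-0.491681

Addition theorem: P_2(cos γ) = (4π/5) Σ_m Y*_{lm}(Ω₁) Y_{lm}(Ω₂), m = −2…2:
  [-2]  conj(Y_{2,-2})(Ω₁) = (-0.175907, -0.266293) ; Y_{2,-2}(Ω₂) = (0.065956, 0.045841) ; Δ = (0.000605, -0.025627)
  [-1]  conj(Y_{2,-1})(Ω₁) = (0.138674, -0.257803) ; Y_{2,-1}(Ω₂) = (-0.299179, -0.093759) ; Δ = (-0.065659, 0.064127)
  [+0]  conj(Y_{2,0})(Ω₁) = (-0.150967, -0.000000) ; Y_{2,0}(Ω₂) = (0.434036, 0.000000) ; Δ = (-0.065525, -0.000000)
  [+1]  conj(Y_{2,1})(Ω₁) = (-0.138674, -0.257803) ; Y_{2,1}(Ω₂) = (0.299179, -0.093759) ; Δ = (-0.065659, -0.064127)
  [+2]  conj(Y_{2,2})(Ω₁) = (-0.175907, 0.266293) ; Y_{2,2}(Ω₂) = (0.065956, -0.045841) ; Δ = (0.000605, 0.025627)
Accumulated sum (-0.195634, 0.000000); after 4π/(2l+1) scaling, (-0.491681, 0.000000) ⇒ P_2 = -0.491681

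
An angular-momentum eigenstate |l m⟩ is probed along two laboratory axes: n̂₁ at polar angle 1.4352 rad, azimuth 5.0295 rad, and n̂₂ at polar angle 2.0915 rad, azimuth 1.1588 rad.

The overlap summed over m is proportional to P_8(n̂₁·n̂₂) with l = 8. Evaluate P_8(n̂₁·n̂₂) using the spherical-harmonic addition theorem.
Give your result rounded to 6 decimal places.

0.296781

Expand P_8 via completeness: Σ_{m} conj(Y_{8,m}) at Ω₁ times Y_{8,m} at Ω₂ —
  m=-8: Y*=-0.39387 + 0.27219j  Y=-0.16331 - 0.02541j  product 0.07124 - 0.03444j
  m=-7: Y*=-0.20816 - 0.15791j  Y=0.09660 + 0.36662j  product 0.03779 - 0.09157j
  m=-6: Y*=-0.08423 + 0.24442j  Y=0.34112 - 0.27004j  product 0.03727 + 0.10612j
  m=-5: Y*=-0.28610 - 0.00422j  Y=-0.12497 - 0.06653j  product 0.03547 + 0.01956j
  m=-4: Y*=0.05306 + 0.17012j  Y=0.02147 - 0.27758j  product 0.04836 - 0.01108j
  m=-3: Y*=-0.23733 + 0.16924j  Y=-0.28023 + 0.09749j  product 0.05001 - 0.07056j
  m=-2: Y*=0.11321 + 0.08328j  Y=-0.09495 - 0.10258j  product -0.00221 - 0.01952j
  m=-1: Y*=-0.09112 + 0.27764j  Y=-0.13071 + 0.29911j  product -0.07113 - 0.06354j
  m=+0: Y*=0.12918 + 0.00000j  Y=-0.09370 + 0.00000j  product -0.01210 + 0.00000j
  m=+1: Y*=0.09112 + 0.27764j  Y=0.13071 + 0.29911j  product -0.07113 + 0.06354j
  m=+2: Y*=0.11321 - 0.08328j  Y=-0.09495 + 0.10258j  product -0.00221 + 0.01952j
  m=+3: Y*=0.23733 + 0.16924j  Y=0.28023 + 0.09749j  product 0.05001 + 0.07056j
  m=+4: Y*=0.05306 - 0.17012j  Y=0.02147 + 0.27758j  product 0.04836 + 0.01108j
  m=+5: Y*=0.28610 - 0.00422j  Y=0.12497 - 0.06653j  product 0.03547 - 0.01956j
  m=+6: Y*=-0.08423 - 0.24442j  Y=0.34112 + 0.27004j  product 0.03727 - 0.10612j
  m=+7: Y*=0.20816 - 0.15791j  Y=-0.09660 + 0.36662j  product 0.03779 + 0.09157j
  m=+8: Y*=-0.39387 - 0.27219j  Y=-0.16331 + 0.02541j  product 0.07124 + 0.03444j
Accumulated sum 0.40149 - 0.00000j; after 4π/(2l+1) scaling, 0.29678 - 0.00000j ⇒ P_8 = 0.296781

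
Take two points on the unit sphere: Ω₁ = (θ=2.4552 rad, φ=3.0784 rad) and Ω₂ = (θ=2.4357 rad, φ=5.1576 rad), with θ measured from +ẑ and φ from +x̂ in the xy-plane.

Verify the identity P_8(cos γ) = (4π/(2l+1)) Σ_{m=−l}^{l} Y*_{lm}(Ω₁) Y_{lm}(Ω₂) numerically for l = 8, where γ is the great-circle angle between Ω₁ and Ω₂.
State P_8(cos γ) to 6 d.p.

Expand P_8 via completeness: Σ_{m} conj(Y_{8,m}) at Ω₁ times Y_{8,m} at Ω₂ —
  [-8]  conj(Y_{8,-8})(Ω₁) = (0.011735, -0.006496) ; Y_{8,-8}(Ω₂) = (-0.014760, 0.006593) ; Δ = (-0.000130, 0.000173)
  [-7]  conj(Y_{8,-7})(Ω₁) = (0.059182, -0.028032) ; Y_{8,-7}(Ω₂) = (0.001905, -0.075834) ; Δ = (-0.002013, -0.004541)
  [-6]  conj(Y_{8,-6})(Ω₁) = (0.180691, -0.071994) ; Y_{8,-6}(Ω₂) = (0.192246, 0.097733) ; Δ = (0.041773, 0.003819)
  [-5]  conj(Y_{8,-5})(Ω₁) = (0.365228, -0.119398) ; Y_{8,-5}(Ω₂) = (-0.320611, 0.246401) ; Δ = (-0.087676, 0.128273)
  [-4]  conj(Y_{8,-4})(Ω₁) = (0.460471, -0.118938) ; Y_{8,-4}(Ω₂) = (-0.096750, -0.453813) ; Δ = (-0.098526, -0.197461)
  [-3]  conj(Y_{8,-3})(Ω₁) = (0.237472, -0.045567) ; Y_{8,-3}(Ω₂) = (0.180654, 0.043284) ; Δ = (0.044873, 0.002047)
  [-2]  conj(Y_{8,-2})(Ω₁) = (-0.233599, 0.029682) ; Y_{8,-2}(Ω₂) = (0.177065, -0.218793) ; Δ = (-0.034868, 0.056365)
  [-1]  conj(Y_{8,-1})(Ω₁) = (-0.371462, 0.023505) ; Y_{8,-1}(Ω₂) = (0.145665, 0.305274) ; Δ = (-0.061285, -0.109974)
  [+0]  conj(Y_{8,0})(Ω₁) = (0.125103, -0.000000) ; Y_{8,0}(Ω₂) = (0.183999, 0.000000) ; Δ = (0.023019, 0.000000)
  [+1]  conj(Y_{8,1})(Ω₁) = (0.371462, 0.023505) ; Y_{8,1}(Ω₂) = (-0.145665, 0.305274) ; Δ = (-0.061285, 0.109974)
  [+2]  conj(Y_{8,2})(Ω₁) = (-0.233599, -0.029682) ; Y_{8,2}(Ω₂) = (0.177065, 0.218793) ; Δ = (-0.034868, -0.056365)
  [+3]  conj(Y_{8,3})(Ω₁) = (-0.237472, -0.045567) ; Y_{8,3}(Ω₂) = (-0.180654, 0.043284) ; Δ = (0.044873, -0.002047)
  [+4]  conj(Y_{8,4})(Ω₁) = (0.460471, 0.118938) ; Y_{8,4}(Ω₂) = (-0.096750, 0.453813) ; Δ = (-0.098526, 0.197461)
  [+5]  conj(Y_{8,5})(Ω₁) = (-0.365228, -0.119398) ; Y_{8,5}(Ω₂) = (0.320611, 0.246401) ; Δ = (-0.087676, -0.128273)
  [+6]  conj(Y_{8,6})(Ω₁) = (0.180691, 0.071994) ; Y_{8,6}(Ω₂) = (0.192246, -0.097733) ; Δ = (0.041773, -0.003819)
  [+7]  conj(Y_{8,7})(Ω₁) = (-0.059182, -0.028032) ; Y_{8,7}(Ω₂) = (-0.001905, -0.075834) ; Δ = (-0.002013, 0.004541)
  [+8]  conj(Y_{8,8})(Ω₁) = (0.011735, 0.006496) ; Y_{8,8}(Ω₂) = (-0.014760, -0.006593) ; Δ = (-0.000130, -0.000173)
Total Σ_m = (-0.372685, -0.000000). Multiply by 0.739198: (-0.275488, -0.000000). P_8(cos γ) = -0.275488

-0.275488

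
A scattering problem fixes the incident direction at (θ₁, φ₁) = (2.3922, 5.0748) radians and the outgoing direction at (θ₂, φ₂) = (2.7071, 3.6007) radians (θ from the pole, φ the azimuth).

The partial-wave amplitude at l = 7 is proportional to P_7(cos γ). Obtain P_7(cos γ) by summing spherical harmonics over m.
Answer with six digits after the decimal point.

0.175332

Expand P_7 via completeness: Σ_{m} conj(Y_{7,m}) at Ω₁ times Y_{7,m} at Ω₂ —
  m=-7: Y*=(-0.019349, -0.027998)  Y=(0.001168, -0.000084)  product (-0.000025, -0.000031)
  m=-6: Y*=(-0.077689, 0.112668)  Y=(0.008745, 0.003563)  product (-0.001081, 0.000708)
  m=-5: Y*=(0.311873, 0.076737)  Y=(0.031176, 0.035208)  product (0.007021, 0.013373)
  m=-4: Y*=(-0.055472, -0.455625)  Y=(0.042231, 0.155226)  product (0.068382, -0.027852)
  m=-3: Y*=(-0.269515, 0.141536)  Y=(-0.072204, 0.368528)  product (-0.032700, -0.109543)
  m=-2: Y*=(-0.114507, -0.101411)  Y=(-0.325321, 0.425653)  product (0.080418, -0.015749)
  m=-1: Y*=(-0.135575, 0.357570)  Y=(-0.239383, 0.118336)  product (-0.009859, -0.101640)
  m=+0: Y*=(-0.040360, -0.000000)  Y=(0.372296, 0.000000)  product (-0.015026, -0.000000)
  m=+1: Y*=(0.135575, 0.357570)  Y=(0.239383, 0.118336)  product (-0.009859, 0.101640)
  m=+2: Y*=(-0.114507, 0.101411)  Y=(-0.325321, -0.425653)  product (0.080418, 0.015749)
  m=+3: Y*=(0.269515, 0.141536)  Y=(0.072204, 0.368528)  product (-0.032700, 0.109543)
  m=+4: Y*=(-0.055472, 0.455625)  Y=(0.042231, -0.155226)  product (0.068382, 0.027852)
  m=+5: Y*=(-0.311873, 0.076737)  Y=(-0.031176, 0.035208)  product (0.007021, -0.013373)
  m=+6: Y*=(-0.077689, -0.112668)  Y=(0.008745, -0.003563)  product (-0.001081, -0.000708)
  m=+7: Y*=(0.019349, -0.027998)  Y=(-0.001168, -0.000084)  product (-0.000025, 0.000031)
Total Σ_m = (0.209287, 0.000000). Multiply by 0.837758: (0.175332, 0.000000). P_7(cos γ) = 0.175332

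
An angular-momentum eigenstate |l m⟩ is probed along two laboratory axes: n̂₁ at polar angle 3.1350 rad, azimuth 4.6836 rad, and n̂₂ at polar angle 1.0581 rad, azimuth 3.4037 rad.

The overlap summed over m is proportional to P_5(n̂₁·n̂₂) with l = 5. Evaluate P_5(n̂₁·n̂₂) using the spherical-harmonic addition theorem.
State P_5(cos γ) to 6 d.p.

-0.114204

Term-by-term m-sum for l=5 (normalisation 4π/11 = 1.142397):
  m=-5: Y*=(-0.000000, -0.000000)  Y=(-0.060018, 0.225379)  product (0.000000, 0.000000)
  m=-4: Y*=(-0.000000, 0.000000)  Y=(0.207142, -0.359803)  product (-0.000000, 0.000000)
  m=-3: Y*=(0.000000, 0.000001)  Y=(-0.188502, 0.188850)  product (-0.000000, -0.000000)
  m=-2: Y*=(0.000147, -0.000008)  Y=(-0.152014, 0.087890)  product (-0.000022, 0.000014)
  m=-1: Y*=(-0.000486, -0.016882)  Y=(0.310764, -0.083371)  product (-0.001559, -0.005206)
  m=+0: Y*=(-0.935298, -0.000000)  Y=(0.103505, 0.000000)  product (-0.096808, -0.000000)
  m=+1: Y*=(0.000486, -0.016882)  Y=(-0.310764, -0.083371)  product (-0.001559, 0.005206)
  m=+2: Y*=(0.000147, 0.000008)  Y=(-0.152014, -0.087890)  product (-0.000022, -0.000014)
  m=+3: Y*=(-0.000000, 0.000001)  Y=(0.188502, 0.188850)  product (-0.000000, 0.000000)
  m=+4: Y*=(-0.000000, -0.000000)  Y=(0.207142, 0.359803)  product (-0.000000, -0.000000)
  m=+5: Y*=(0.000000, -0.000000)  Y=(0.060018, 0.225379)  product (0.000000, -0.000000)
Total Σ_m = (-0.099968, 0.000000). Multiply by 1.142397: (-0.114204, 0.000000). P_5(cos γ) = -0.114204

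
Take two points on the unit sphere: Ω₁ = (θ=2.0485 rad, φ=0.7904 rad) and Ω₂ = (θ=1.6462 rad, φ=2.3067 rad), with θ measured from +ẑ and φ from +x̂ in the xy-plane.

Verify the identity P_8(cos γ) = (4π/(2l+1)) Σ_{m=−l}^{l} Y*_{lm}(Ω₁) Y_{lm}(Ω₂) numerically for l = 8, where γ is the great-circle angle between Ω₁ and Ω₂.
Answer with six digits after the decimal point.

Term-by-term m-sum for l=8 (normalisation 4π/17 = 0.739198):
  m=-8: Y*=(0.199220, 0.007976)  Y=(0.464846, 0.194322)  product (0.091057, 0.042420)
  m=-7: Y*=(-0.301985, 0.281545)  Y=(0.137818, -0.064703)  product (-0.023402, 0.058341)
  m=-6: Y*=(0.012024, -0.400545)  Y=(-0.099065, 0.323726)  product (0.128476, 0.043573)
  m=-5: Y*=(0.024253, 0.025498)  Y=(0.090191, 0.151172)  product (-0.001667, 0.005966)
  m=-4: Y*=(0.334808, 0.006700)  Y=(-0.280231, -0.056216)  product (-0.093447, -0.020699)
  m=-3: Y*=(-0.152002, 0.147508)  Y=(-0.149675, 0.110723)  product (0.006418, -0.038908)
  m=-2: Y*=(-0.002384, 0.238295)  Y=(0.025905, -0.260841)  product (0.062096, 0.006795)
  m=-1: Y*=(-0.186198, -0.188070)  Y=(-0.127705, -0.141016)  product (-0.002742, 0.050275)
  m=+0: Y*=(-0.202681, -0.000000)  Y=(0.255071, 0.000000)  product (-0.051698, -0.000000)
  m=+1: Y*=(0.186198, -0.188070)  Y=(0.127705, -0.141016)  product (-0.002742, -0.050275)
  m=+2: Y*=(-0.002384, -0.238295)  Y=(0.025905, 0.260841)  product (0.062096, -0.006795)
  m=+3: Y*=(0.152002, 0.147508)  Y=(0.149675, 0.110723)  product (0.006418, 0.038908)
  m=+4: Y*=(0.334808, -0.006700)  Y=(-0.280231, 0.056216)  product (-0.093447, 0.020699)
  m=+5: Y*=(-0.024253, 0.025498)  Y=(-0.090191, 0.151172)  product (-0.001667, -0.005966)
  m=+6: Y*=(0.012024, 0.400545)  Y=(-0.099065, -0.323726)  product (0.128476, -0.043573)
  m=+7: Y*=(0.301985, 0.281545)  Y=(-0.137818, -0.064703)  product (-0.023402, -0.058341)
  m=+8: Y*=(0.199220, -0.007976)  Y=(0.464846, -0.194322)  product (0.091057, -0.042420)
Total Σ_m = (0.281877, -0.000000). Multiply by 0.739198: (0.208363, -0.000000). P_8(cos γ) = 0.208363

0.208363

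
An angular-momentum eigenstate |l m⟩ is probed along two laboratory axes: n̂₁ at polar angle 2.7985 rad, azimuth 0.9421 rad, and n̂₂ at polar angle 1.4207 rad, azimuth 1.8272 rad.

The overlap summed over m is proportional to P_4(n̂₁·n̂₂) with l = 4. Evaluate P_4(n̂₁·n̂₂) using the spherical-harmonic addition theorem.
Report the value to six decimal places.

0.356834

Addition theorem: P_4(cos γ) = (4π/9) Σ_m Y*_{lm}(Ω₁) Y_{lm}(Ω₂), m = −4…4:
  m=-4: Y*=-0.004590-0.003324i  Y=+0.219338-0.361648i  product -0.002209+0.000931i
  m=-3: Y*=+0.042661-0.013915i  Y=+0.125845+0.129987i  product +0.007177+0.003794i
  m=-2: Y*=-0.060781+0.187548i  Y=+0.240371-0.135341i  product +0.010773+0.053307i
  m=-1: Y*=-0.282733-0.388840i  Y=+0.050440+0.192391i  product +0.060548-0.074008i
  m=+0: Y*=+0.414848-0.000000i  Y=+0.248246+0.000000i  product +0.102985+0.000000i
  m=+1: Y*=+0.282733-0.388840i  Y=-0.050440+0.192391i  product +0.060548+0.074008i
  m=+2: Y*=-0.060781-0.187548i  Y=+0.240371+0.135341i  product +0.010773-0.053307i
  m=+3: Y*=-0.042661-0.013915i  Y=-0.125845+0.129987i  product +0.007177-0.003794i
  m=+4: Y*=-0.004590+0.003324i  Y=+0.219338+0.361648i  product -0.002209-0.000931i
Total Σ_m = +0.255563+0.000000i. Multiply by 1.396263: +0.356834+0.000000i. P_4(cos γ) = 0.356834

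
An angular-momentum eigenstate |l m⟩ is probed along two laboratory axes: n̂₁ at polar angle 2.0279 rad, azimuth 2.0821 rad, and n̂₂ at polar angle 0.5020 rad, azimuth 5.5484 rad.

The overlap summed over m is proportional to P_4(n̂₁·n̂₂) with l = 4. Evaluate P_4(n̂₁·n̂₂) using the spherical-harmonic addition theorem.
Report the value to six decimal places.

Term-by-term m-sum for l=4 (normalisation 4π/9 = 1.396263):
  term(m=-4) = +0.001828-0.006557i   from Y*(Ω₁)=-0.131072+0.255233i, Y(Ω₂)=-0.023239+0.004770i
  term(m=-3) = +0.027417-0.040362i   from Y*(Ω₁)=-0.398880+0.014719i, Y(Ω₂)=-0.072370+0.098519i
  term(m=-2) = +0.026453-0.020085i   from Y*(Ω₁)=-0.051031-0.083574i, Y(Ω₂)=+0.034276+0.337453i
  term(m=-1) = -0.137969+0.046443i   from Y*(Ω₁)=-0.150029+0.267397i, Y(Ω₂)=+0.352284+0.318314i
  term(m=+0) = -0.010430-0.000000i   from Y*(Ω₁)=-0.160339-0.000000i, Y(Ω₂)=+0.065050+0.000000i
  term(m=+1) = -0.137969-0.046443i   from Y*(Ω₁)=+0.150029+0.267397i, Y(Ω₂)=-0.352284+0.318314i
  term(m=+2) = +0.026453+0.020085i   from Y*(Ω₁)=-0.051031+0.083574i, Y(Ω₂)=+0.034276-0.337453i
  term(m=+3) = +0.027417+0.040362i   from Y*(Ω₁)=+0.398880+0.014719i, Y(Ω₂)=+0.072370+0.098519i
  term(m=+4) = +0.001828+0.006557i   from Y*(Ω₁)=-0.131072-0.255233i, Y(Ω₂)=-0.023239-0.004770i
Accumulated sum -0.174971+0.000000i; after 4π/(2l+1) scaling, -0.244306+0.000000i ⇒ P_4 = -0.244306

-0.244306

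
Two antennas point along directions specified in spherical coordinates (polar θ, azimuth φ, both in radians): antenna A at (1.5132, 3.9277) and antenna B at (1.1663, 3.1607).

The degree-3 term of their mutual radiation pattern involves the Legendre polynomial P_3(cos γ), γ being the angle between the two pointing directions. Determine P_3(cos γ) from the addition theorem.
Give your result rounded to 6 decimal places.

-0.227070

Summing Y*_{l m}(θ₁,φ₁)·Y_{l m}(θ₂,φ₂) over m ∈ [−3, 3]; prefactor 4π/(2·3+1) = 1.795196:
  m=-3: Y*=0.29418 - 0.29293j  Y=-0.32361 + 0.01857j  product -0.08976 + 0.10026j
  m=-2: Y*=-0.00008 + 0.05864j  Y=0.33966 - 0.01299j  product 0.00073 + 0.01992j
  m=-1: Y*=0.22420 + 0.22452j  Y=0.06700 - 0.00128j  product 0.01531 + 0.01476j
  m=+0: Y*=-0.06409 + 0.00000j  Y=-0.32686 + 0.00000j  product 0.02095 + 0.00000j
  m=+1: Y*=-0.22420 + 0.22452j  Y=-0.06700 - 0.00128j  product 0.01531 - 0.01476j
  m=+2: Y*=-0.00008 - 0.05864j  Y=0.33966 + 0.01299j  product 0.00073 - 0.01992j
  m=+3: Y*=-0.29418 - 0.29293j  Y=0.32361 + 0.01857j  product -0.08976 - 0.10026j
Accumulated sum -0.12649 + 0.00000j; after 4π/(2l+1) scaling, -0.22707 + 0.00000j ⇒ P_3 = -0.227070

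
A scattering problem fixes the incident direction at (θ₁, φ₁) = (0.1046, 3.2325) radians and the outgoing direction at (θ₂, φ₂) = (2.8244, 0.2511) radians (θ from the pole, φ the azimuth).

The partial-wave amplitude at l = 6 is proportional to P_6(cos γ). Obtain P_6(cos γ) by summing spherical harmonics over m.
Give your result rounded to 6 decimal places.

Term-by-term m-sum for l=6 (normalisation 4π/13 = 0.966644):
  term(m=-6) = +0.000000-0.000000i   from Y*(Ω₁)=+0.000001+0.000000i, Y(Ω₂)=+0.000029-0.000444i
  term(m=-5) = +0.000000-0.000000i   from Y*(Ω₁)=-0.000019-0.000009i, Y(Ω₂)=-0.001455+0.004462i
  term(m=-4) = +0.000010-0.000008i   from Y*(Ω₁)=+0.000392+0.000149i, Y(Ω₂)=+0.016179-0.025443i
  term(m=-3) = +0.000670-0.000350i   from Y*(Ω₁)=-0.005596-0.001565i, Y(Ω₂)=-0.094925+0.089018i
  term(m=-2) = +0.019244-0.006386i   from Y*(Ω₁)=+0.054058+0.009938i, Y(Ω₂)=+0.323344-0.177568i
  term(m=-1) = +0.188767-0.030500i   from Y*(Ω₁)=-0.324267-0.029560i, Y(Ω₂)=-0.568833+0.145914i
  term(m=+0) = +0.173530+0.000000i   from Y*(Ω₁)=+0.903522-0.000000i, Y(Ω₂)=+0.192060+0.000000i
  term(m=+1) = +0.188767+0.030500i   from Y*(Ω₁)=+0.324267-0.029560i, Y(Ω₂)=+0.568833+0.145914i
  term(m=+2) = +0.019244+0.006386i   from Y*(Ω₁)=+0.054058-0.009938i, Y(Ω₂)=+0.323344+0.177568i
  term(m=+3) = +0.000670+0.000350i   from Y*(Ω₁)=+0.005596-0.001565i, Y(Ω₂)=+0.094925+0.089018i
  term(m=+4) = +0.000010+0.000008i   from Y*(Ω₁)=+0.000392-0.000149i, Y(Ω₂)=+0.016179+0.025443i
  term(m=+5) = +0.000000+0.000000i   from Y*(Ω₁)=+0.000019-0.000009i, Y(Ω₂)=+0.001455+0.004462i
  term(m=+6) = +0.000000+0.000000i   from Y*(Ω₁)=+0.000001-0.000000i, Y(Ω₂)=+0.000029+0.000444i
Total Σ_m = +0.590914-0.000000i. Multiply by 0.966644: +0.571203-0.000000i. P_6(cos γ) = 0.571203

0.571203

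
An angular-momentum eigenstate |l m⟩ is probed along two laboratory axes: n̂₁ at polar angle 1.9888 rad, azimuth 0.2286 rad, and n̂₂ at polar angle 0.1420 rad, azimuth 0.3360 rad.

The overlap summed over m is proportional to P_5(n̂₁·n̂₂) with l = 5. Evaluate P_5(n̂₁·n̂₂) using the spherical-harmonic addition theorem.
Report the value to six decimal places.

-0.345821

Expand P_5 via completeness: Σ_{m} conj(Y_{5,m}) at Ω₁ times Y_{5,m} at Ω₂ —
  m=-5: +0.122757+0.269230i × -0.000003-0.000026i = +0.000007-0.000004i  (running Σ = +0.000007-0.000004i)
  m=-4: -0.253639-0.329253i × +0.000131-0.000568i = -0.000220+0.000101i  (running Σ = -0.000214+0.000097i)
  m=-3: +0.098718+0.080781i × +0.004091-0.006485i = +0.000928-0.000310i  (running Σ = +0.000714-0.000213i)
  m=-2: +0.260704+0.128258i × +0.051013-0.040582i = +0.018504-0.004037i  (running Σ = +0.019219-0.004250i)
  m=-1: -0.210041-0.048870i × +0.318703-0.111305i = -0.072380+0.007804i  (running Σ = -0.053162+0.003554i)
  m=0: -0.245717-0.000000i × +0.799259+0.000000i = -0.196391-0.000000i  (running Σ = -0.249553+0.003554i)
  m=1: +0.210041-0.048870i × -0.318703-0.111305i = -0.072380-0.007804i  (running Σ = -0.321933-0.004250i)
  m=2: +0.260704-0.128258i × +0.051013+0.040582i = +0.018504+0.004037i  (running Σ = -0.303429-0.000213i)
  m=3: -0.098718+0.080781i × -0.004091-0.006485i = +0.000928+0.000310i  (running Σ = -0.302501+0.000097i)
  m=4: -0.253639+0.329253i × +0.000131+0.000568i = -0.000220-0.000101i  (running Σ = -0.302721-0.000004i)
  m=5: -0.122757+0.269230i × +0.000003-0.000026i = +0.000007+0.000004i  (running Σ = -0.302715-0.000000i)
Total Σ_m = -0.302715-0.000000i. Multiply by 1.142397: -0.345821-0.000000i. P_5(cos γ) = -0.345821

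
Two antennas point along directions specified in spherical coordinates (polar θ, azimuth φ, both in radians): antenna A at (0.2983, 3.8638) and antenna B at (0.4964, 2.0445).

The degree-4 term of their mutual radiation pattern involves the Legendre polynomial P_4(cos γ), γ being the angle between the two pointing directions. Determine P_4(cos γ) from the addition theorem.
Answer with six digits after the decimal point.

Term-by-term m-sum for l=4 (normalisation 4π/9 = 1.396263):
  [-4]  conj(Y_{4,-4})(Ω₁) = -0.00320 + 0.00083j ; Y_{4,-4}(Ω₂) = -0.00725 - 0.02158j ; Δ = 0.00004 + 0.00006j
  [-3]  conj(Y_{4,-3})(Ω₁) = 0.01704 - 0.02514j ; Y_{4,-3}(Ω₂) = 0.11757 + 0.01773j ; Δ = 0.00245 - 0.00265j
  [-2]  conj(Y_{4,-2})(Ω₁) = 0.01965 + 0.15465j ; Y_{4,-2}(Ω₂) = -0.19545 + 0.27182j ; Δ = -0.04588 - 0.02489j
  [-1]  conj(Y_{4,-1})(Ω₁) = -0.33859 - 0.29829j ; Y_{4,-1}(Ω₂) = -0.21801 - 0.42528j ; Δ = -0.05304 + 0.20903j
  [+0]  conj(Y_{4,0})(Ω₁) = 0.50842 + 0.00000j ; Y_{4,0}(Ω₂) = 0.07698 + 0.00000j ; Δ = 0.03914 + 0.00000j
  [+1]  conj(Y_{4,1})(Ω₁) = 0.33859 - 0.29829j ; Y_{4,1}(Ω₂) = 0.21801 - 0.42528j ; Δ = -0.05304 - 0.20903j
  [+2]  conj(Y_{4,2})(Ω₁) = 0.01965 - 0.15465j ; Y_{4,2}(Ω₂) = -0.19545 - 0.27182j ; Δ = -0.04588 + 0.02489j
  [+3]  conj(Y_{4,3})(Ω₁) = -0.01704 - 0.02514j ; Y_{4,3}(Ω₂) = -0.11757 + 0.01773j ; Δ = 0.00245 + 0.00265j
  [+4]  conj(Y_{4,4})(Ω₁) = -0.00320 - 0.00083j ; Y_{4,4}(Ω₂) = -0.00725 + 0.02158j ; Δ = 0.00004 - 0.00006j
Total Σ_m = -0.15372 - 0.00000j. Multiply by 1.396263: -0.21463 - 0.00000j. P_4(cos γ) = -0.214630

-0.214630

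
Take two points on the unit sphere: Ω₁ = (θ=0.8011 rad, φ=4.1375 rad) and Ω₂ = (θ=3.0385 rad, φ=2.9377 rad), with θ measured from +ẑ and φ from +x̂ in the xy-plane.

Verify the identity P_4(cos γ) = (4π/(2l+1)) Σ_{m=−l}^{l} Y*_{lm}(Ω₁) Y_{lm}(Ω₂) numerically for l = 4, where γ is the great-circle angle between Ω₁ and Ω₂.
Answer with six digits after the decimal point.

-0.427686

Addition theorem: P_4(cos γ) = (4π/9) Σ_m Y*_{lm}(Ω₁) Y_{lm}(Ω₂), m = −4…4:
  term(m=-4) = 0.00000 - 0.00001j   from Y*(Ω₁)=-0.07837 - 0.08780j, Y(Ω₂)=0.00003 + 0.00004j
  term(m=-3) = 0.00039 + 0.00019j   from Y*(Ω₁)=0.31877 - 0.04944j, Y(Ω₂)=0.00111 + 0.00078j
  term(m=-2) = -0.00638 + 0.00585j   from Y*(Ω₁)=-0.16851 + 0.37632j, Y(Ω₂)=0.01927 + 0.00833j
  term(m=-1) = -0.00636 - 0.01634j   from Y*(Ω₁)=-0.05015 - 0.07741j, Y(Ω₂)=0.18618 + 0.03850j
  term(m=+0) = -0.28162 + 0.00000j   from Y*(Ω₁)=-0.35119 + 0.00000j, Y(Ω₂)=0.80189 + 0.00000j
  term(m=+1) = -0.00636 + 0.01634j   from Y*(Ω₁)=0.05015 - 0.07741j, Y(Ω₂)=-0.18618 + 0.03850j
  term(m=+2) = -0.00638 - 0.00585j   from Y*(Ω₁)=-0.16851 - 0.37632j, Y(Ω₂)=0.01927 - 0.00833j
  term(m=+3) = 0.00039 - 0.00019j   from Y*(Ω₁)=-0.31877 - 0.04944j, Y(Ω₂)=-0.00111 + 0.00078j
  term(m=+4) = 0.00000 + 0.00001j   from Y*(Ω₁)=-0.07837 + 0.08780j, Y(Ω₂)=0.00003 - 0.00004j
Accumulated sum -0.30631 - 0.00000j; after 4π/(2l+1) scaling, -0.42769 - 0.00000j ⇒ P_4 = -0.427686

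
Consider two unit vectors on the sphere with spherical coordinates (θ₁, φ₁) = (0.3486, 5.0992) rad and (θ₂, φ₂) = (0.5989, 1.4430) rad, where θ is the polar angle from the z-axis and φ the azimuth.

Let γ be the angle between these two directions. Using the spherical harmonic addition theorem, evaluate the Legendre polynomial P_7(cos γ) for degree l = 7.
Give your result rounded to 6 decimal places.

0.319484

Summing Y*_{l m}(θ₁,φ₁)·Y_{l m}(θ₂,φ₂) over m ∈ [−7, 7]; prefactor 4π/(2·7+1) = 0.837758:
  m=-7: -0.000114-0.000246i × -0.007056+0.005662i = +0.000002+0.000001i  (running Σ = +0.000002+0.000001i)
  m=-6: +0.001904-0.002044i × -0.035719-0.034413i = -0.000138+0.000007i  (running Σ = -0.000136+0.000009i)
  m=-5: +0.016720+0.006356i × +0.098034-0.131950i = +0.002478-0.001583i  (running Σ = +0.002342-0.001575i)
  m=-4: +0.001876+0.079633i × +0.313331+0.175752i = -0.013408+0.025281i  (running Σ = -0.011066+0.023706i)
  m=-3: -0.227544+0.098996i × -0.181845+0.450839i = -0.003254-0.120587i  (running Σ = -0.014320-0.096881i)
  m=-2: -0.360998-0.352595i × -0.258671-0.067593i = +0.069547+0.115607i  (running Σ = +0.055227+0.018726i)
  m=-1: +0.195031-0.478800i × -0.032443+0.252480i = +0.114560+0.064775i  (running Σ = +0.169787+0.083501i)
  m=0: -0.115349-0.000000i × -0.362218+0.000000i = +0.041782+0.000000i  (running Σ = +0.211569+0.083501i)
  m=1: -0.195031-0.478800i × +0.032443+0.252480i = +0.114560-0.064775i  (running Σ = +0.326129+0.018726i)
  m=2: -0.360998+0.352595i × -0.258671+0.067593i = +0.069547-0.115607i  (running Σ = +0.395676-0.096881i)
  m=3: +0.227544+0.098996i × +0.181845+0.450839i = -0.003254+0.120587i  (running Σ = +0.392422+0.023706i)
  m=4: +0.001876-0.079633i × +0.313331-0.175752i = -0.013408-0.025281i  (running Σ = +0.379015-0.001575i)
  m=5: -0.016720+0.006356i × -0.098034-0.131950i = +0.002478+0.001583i  (running Σ = +0.381492+0.000009i)
  m=6: +0.001904+0.002044i × -0.035719+0.034413i = -0.000138-0.000007i  (running Σ = +0.381354+0.000001i)
  m=7: +0.000114-0.000246i × +0.007056+0.005662i = +0.000002-0.000001i  (running Σ = +0.381356-0.000000i)
Accumulated sum +0.381356-0.000000i; after 4π/(2l+1) scaling, +0.319484-0.000000i ⇒ P_7 = 0.319484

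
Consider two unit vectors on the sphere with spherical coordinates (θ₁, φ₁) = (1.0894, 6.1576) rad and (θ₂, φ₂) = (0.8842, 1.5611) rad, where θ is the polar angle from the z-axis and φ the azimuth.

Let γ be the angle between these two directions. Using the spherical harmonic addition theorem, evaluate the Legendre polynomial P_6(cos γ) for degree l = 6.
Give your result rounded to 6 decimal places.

Addition theorem: P_6(cos γ) = (4π/13) Σ_m Y*_{lm}(Ω₁) Y_{lm}(Ω₂), m = −6…6:
  term(m=-6) = (-0.018595, 0.015515)   from Y*(Ω₁)=(0.170825, -0.160265), Y(Ω₂)=(-0.103214, -0.006012)
  term(m=-5) = (-0.068132, -0.104117)   from Y*(Ω₁)=(0.343018, -0.249011), Y(Ω₂)=(0.014226, -0.293206)
  term(m=-4) = (0.116803, -0.058388)   from Y*(Ω₁)=(0.262136, -0.144004), Y(Ω₂)=(0.436281, 0.016930)
  term(m=-3) = (-0.012458, -0.034379)   from Y*(Ω₁)=(-0.125328, 0.049587), Y(Ω₂)=(-0.007891, 0.271189)
  term(m=-2) = (-0.058895, 0.013900)   from Y*(Ω₁)=(-0.332659, 0.085357), Y(Ω₂)=(0.176167, 0.003417)
  term(m=-1) = (0.000581, 0.004987)   from Y*(Ω₁)=(0.014285, -0.001803), Y(Ω₂)=(-0.003381, 0.348703)
  term(m=+0) = (0.028263, 0.000000)   from Y*(Ω₁)=(0.337480, -0.000000), Y(Ω₂)=(0.083747, 0.000000)
  term(m=+1) = (0.000581, -0.004987)   from Y*(Ω₁)=(-0.014285, -0.001803), Y(Ω₂)=(0.003381, 0.348703)
  term(m=+2) = (-0.058895, -0.013900)   from Y*(Ω₁)=(-0.332659, -0.085357), Y(Ω₂)=(0.176167, -0.003417)
  term(m=+3) = (-0.012458, 0.034379)   from Y*(Ω₁)=(0.125328, 0.049587), Y(Ω₂)=(0.007891, 0.271189)
  term(m=+4) = (0.116803, 0.058388)   from Y*(Ω₁)=(0.262136, 0.144004), Y(Ω₂)=(0.436281, -0.016930)
  term(m=+5) = (-0.068132, 0.104117)   from Y*(Ω₁)=(-0.343018, -0.249011), Y(Ω₂)=(-0.014226, -0.293206)
  term(m=+6) = (-0.018595, -0.015515)   from Y*(Ω₁)=(0.170825, 0.160265), Y(Ω₂)=(-0.103214, 0.006012)
Total Σ_m = (-0.053130, 0.000000). Multiply by 0.966644: (-0.051358, 0.000000). P_6(cos γ) = -0.051358

-0.051358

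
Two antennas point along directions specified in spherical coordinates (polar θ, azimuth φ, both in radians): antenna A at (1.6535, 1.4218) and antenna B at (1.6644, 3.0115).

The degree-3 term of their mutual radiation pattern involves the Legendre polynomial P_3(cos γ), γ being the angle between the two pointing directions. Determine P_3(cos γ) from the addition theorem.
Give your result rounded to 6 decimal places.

0.016548

Addition theorem: P_3(cos γ) = (4π/7) Σ_m Y*_{lm}(Ω₁) Y_{lm}(Ω₂), m = −3…3:
  m=-3: (-0.178503, -0.372388) × (-0.380805, -0.156655) = (0.009638, 0.169771)  (running Σ = (0.009638, 0.169771))
  m=-2: (0.080154, -0.024618) × (-0.091501, -0.024359) = (-0.007934, 0.000300)  (running Σ = (0.001704, 0.170071))
  m=-1: (-0.046179, -0.307639) × (0.305110, 0.039918) = (-0.001809, -0.095707)  (running Σ = (-0.000105, 0.074363))
  m=0: (0.091432, -0.000000) × (0.103116, 0.000000) = (0.009428, 0.000000)  (running Σ = (0.009323, 0.074363))
  m=1: (0.046179, -0.307639) × (-0.305110, 0.039918) = (-0.001809, 0.095707)  (running Σ = (0.007514, 0.170071))
  m=2: (0.080154, 0.024618) × (-0.091501, 0.024359) = (-0.007934, -0.000300)  (running Σ = (-0.000420, 0.169771))
  m=3: (0.178503, -0.372388) × (0.380805, -0.156655) = (0.009638, -0.169771)  (running Σ = (0.009218, 0.000000))
Accumulated sum (0.009218, 0.000000); after 4π/(2l+1) scaling, (0.016548, 0.000000) ⇒ P_3 = 0.016548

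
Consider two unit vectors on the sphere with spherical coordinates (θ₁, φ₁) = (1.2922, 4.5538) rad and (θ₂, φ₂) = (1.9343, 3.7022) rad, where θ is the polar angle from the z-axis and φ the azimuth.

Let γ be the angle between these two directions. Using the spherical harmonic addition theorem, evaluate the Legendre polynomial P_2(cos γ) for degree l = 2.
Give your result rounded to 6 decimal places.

Summing Y*_{l m}(θ₁,φ₁)·Y_{l m}(θ₂,φ₂) over m ∈ [−2, 2]; prefactor 4π/(2·2+1) = 2.513274:
  m=-2: Y*=-0.339250+0.111362i  Y=+0.146649-0.303911i  product -0.015906+0.119433i
  m=-1: Y*=-0.032258-0.201701i  Y=+0.217435-0.136505i  product -0.034547-0.039453i
  m=+0: Y*=-0.243834-0.000000i  Y=-0.195779+0.000000i  product +0.047738+0.000000i
  m=+1: Y*=+0.032258-0.201701i  Y=-0.217435-0.136505i  product -0.034547+0.039453i
  m=+2: Y*=-0.339250-0.111362i  Y=+0.146649+0.303911i  product -0.015906-0.119433i
Total Σ_m = -0.053170-0.000000i. Multiply by 2.513274: -0.133630-0.000000i. P_2(cos γ) = -0.133630

-0.133630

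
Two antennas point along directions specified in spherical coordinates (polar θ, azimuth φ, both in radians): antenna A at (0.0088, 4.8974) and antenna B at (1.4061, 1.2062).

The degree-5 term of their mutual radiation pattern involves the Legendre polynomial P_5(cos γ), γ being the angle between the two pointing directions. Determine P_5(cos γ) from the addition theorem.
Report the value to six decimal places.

0.260693

Addition theorem: P_5(cos γ) = (4π/11) Σ_m Y*_{lm}(Ω₁) Y_{lm}(Ω₂), m = −5…5:
  [-5]  conj(Y_{5,-5})(Ω₁) = 0.00000 - 0.00000j ; Y_{5,-5}(Ω₂) = 0.41985 + 0.10818j ; Δ = 0.00000 - 0.00000j
  [-4]  conj(Y_{5,-4})(Ω₁) = 0.00000 + 0.00000j ; Y_{5,-4}(Ω₂) = 0.02556 + 0.22643j ; Δ = -0.00000 + 0.00000j
  [-3]  conj(Y_{5,-3})(Ω₁) = -0.00000 + 0.00000j ; Y_{5,-3}(Ω₂) = 0.22365 - 0.11558j ; Δ = -0.00000 + 0.00000j
  [-2]  conj(Y_{5,-2})(Ω₁) = -0.00024 - 0.00009j ; Y_{5,-2}(Ω₂) = 0.18538 + 0.16563j ; Δ = -0.00003 - 0.00006j
  [-1]  conj(Y_{5,-1})(Ω₁) = 0.00415 - 0.02216j ; Y_{5,-1}(Ω₂) = 0.07197 - 0.18857j ; Δ = -0.00388 - 0.00238j
  [+0]  conj(Y_{5,0})(Ω₁) = 0.93506 + 0.00000j ; Y_{5,0}(Ω₂) = 0.25241 + 0.00000j ; Δ = 0.23602 + 0.00000j
  [+1]  conj(Y_{5,1})(Ω₁) = -0.00415 - 0.02216j ; Y_{5,1}(Ω₂) = -0.07197 - 0.18857j ; Δ = -0.00388 + 0.00238j
  [+2]  conj(Y_{5,2})(Ω₁) = -0.00024 + 0.00009j ; Y_{5,2}(Ω₂) = 0.18538 - 0.16563j ; Δ = -0.00003 + 0.00006j
  [+3]  conj(Y_{5,3})(Ω₁) = 0.00000 + 0.00000j ; Y_{5,3}(Ω₂) = -0.22365 - 0.11558j ; Δ = -0.00000 - 0.00000j
  [+4]  conj(Y_{5,4})(Ω₁) = 0.00000 - 0.00000j ; Y_{5,4}(Ω₂) = 0.02556 - 0.22643j ; Δ = -0.00000 - 0.00000j
  [+5]  conj(Y_{5,5})(Ω₁) = -0.00000 - 0.00000j ; Y_{5,5}(Ω₂) = -0.41985 + 0.10818j ; Δ = 0.00000 + 0.00000j
Total Σ_m = 0.22820 + 0.00000j. Multiply by 1.142397: 0.26069 + 0.00000j. P_5(cos γ) = 0.260693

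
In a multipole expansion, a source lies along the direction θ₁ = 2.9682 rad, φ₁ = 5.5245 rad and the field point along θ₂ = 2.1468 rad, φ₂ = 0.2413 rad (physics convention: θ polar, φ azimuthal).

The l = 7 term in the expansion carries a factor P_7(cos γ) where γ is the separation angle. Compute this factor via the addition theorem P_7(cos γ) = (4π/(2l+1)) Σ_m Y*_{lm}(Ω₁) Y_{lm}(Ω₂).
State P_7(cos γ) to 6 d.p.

0.316016

Addition theorem: P_7(cos γ) = (4π/15) Σ_m Y*_{lm}(Ω₁) Y_{lm}(Ω₂), m = −7…7:
  m=-7: 0.00000 + 0.00000j × -0.01722 - 0.14488j = 0.00000 - 0.00000j  (running Σ = 0.00000 - 0.00000j)
  m=-6: 0.00001 - 0.00005j × -0.04350 + 0.35187j = 0.00002 + 0.00000j  (running Σ = 0.00002 + 0.00000j)
  m=-5: -0.00052 + 0.00040j × 0.15494 - 0.40632j = 0.00008 + 0.00027j  (running Σ = 0.00010 + 0.00028j)
  m=-4: 0.00612 + 0.00066j × -0.09643 + 0.13928j = -0.00068 + 0.00079j  (running Σ = -0.00058 + 0.00107j)
  m=-3: -0.02710 - 0.03183j × -0.19529 + 0.17263j = 0.01079 + 0.00154j  (running Σ = 0.01020 + 0.00260j)
  m=-2: -0.01051 + 0.19645j × 0.26800 - 0.14041j = 0.02477 + 0.05413j  (running Σ = 0.03497 + 0.05673j)
  m=-1: 0.41453 - 0.39295j × 0.13968 - 0.03438j = 0.04439 - 0.06914j  (running Σ = 0.07937 - 0.01241j)
  m=0: -0.67837 + 0.00000j × -0.32207 + 0.00000j = 0.21849 + 0.00000j  (running Σ = 0.29785 - 0.01241j)
  m=1: -0.41453 - 0.39295j × -0.13968 - 0.03438j = 0.04439 + 0.06914j  (running Σ = 0.34225 + 0.05673j)
  m=2: -0.01051 - 0.19645j × 0.26800 + 0.14041j = 0.02477 - 0.05413j  (running Σ = 0.36701 + 0.00260j)
  m=3: 0.02710 - 0.03183j × 0.19529 + 0.17263j = 0.01079 - 0.00154j  (running Σ = 0.37780 + 0.00107j)
  m=4: 0.00612 - 0.00066j × -0.09643 - 0.13928j = -0.00068 - 0.00079j  (running Σ = 0.37712 + 0.00028j)
  m=5: 0.00052 + 0.00040j × -0.15494 - 0.40632j = 0.00008 - 0.00027j  (running Σ = 0.37720 + 0.00000j)
  m=6: 0.00001 + 0.00005j × -0.04350 - 0.35187j = 0.00002 - 0.00000j  (running Σ = 0.37722 - 0.00000j)
  m=7: -0.00000 + 0.00000j × 0.01722 - 0.14488j = 0.00000 + 0.00000j  (running Σ = 0.37722 - 0.00000j)
Total Σ_m = 0.37722 - 0.00000j. Multiply by 0.837758: 0.31602 - 0.00000j. P_7(cos γ) = 0.316016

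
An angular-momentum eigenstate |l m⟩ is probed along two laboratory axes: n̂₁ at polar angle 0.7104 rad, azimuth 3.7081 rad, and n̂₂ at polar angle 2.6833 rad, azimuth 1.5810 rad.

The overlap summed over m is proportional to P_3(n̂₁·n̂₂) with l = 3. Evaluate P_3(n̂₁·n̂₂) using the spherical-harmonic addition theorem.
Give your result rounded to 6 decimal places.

Term-by-term m-sum for l=3 (normalisation 4π/7 = 1.795196):
  term(m=-3) = +0.004161+0.000410i   from Y*(Ω₁)=+0.014854-0.114757i, Y(Ω₂)=+0.001106+0.036113i
  term(m=-2) = +0.026146+0.053013i   from Y*(Ω₁)=+0.139684+0.298422i, Y(Ω₂)=+0.179357-0.003661i
  term(m=-1) = -0.090076+0.144860i   from Y*(Ω₁)=-0.333186-0.211924i, Y(Ω₂)=-0.004408-0.431970i
  term(m=+0) = +0.012224+0.000000i   from Y*(Ω₁)=-0.035763-0.000000i, Y(Ω₂)=-0.341808+0.000000i
  term(m=+1) = -0.090076-0.144860i   from Y*(Ω₁)=+0.333186-0.211924i, Y(Ω₂)=+0.004408-0.431970i
  term(m=+2) = +0.026146-0.053013i   from Y*(Ω₁)=+0.139684-0.298422i, Y(Ω₂)=+0.179357+0.003661i
  term(m=+3) = +0.004161-0.000410i   from Y*(Ω₁)=-0.014854-0.114757i, Y(Ω₂)=-0.001106+0.036113i
Accumulated sum -0.107315-0.000000i; after 4π/(2l+1) scaling, -0.192652-0.000000i ⇒ P_3 = -0.192652

-0.192652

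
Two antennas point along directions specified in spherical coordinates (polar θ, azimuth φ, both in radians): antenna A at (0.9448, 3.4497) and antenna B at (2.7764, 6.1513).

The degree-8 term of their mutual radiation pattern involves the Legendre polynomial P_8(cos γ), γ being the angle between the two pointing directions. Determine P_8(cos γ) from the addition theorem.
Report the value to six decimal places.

-0.063172

Addition theorem: P_8(cos γ) = (4π/17) Σ_m Y*_{lm}(Ω₁) Y_{lm}(Ω₂), m = −8…8:
  m=-8: -0.07474 + 0.06004j × 0.00007 + 0.00012j = -0.00001 - 0.00000j  (running Σ = -0.00001 - 0.00000j)
  m=-7: 0.15332 - 0.23100j × -0.00086 - 0.00114j = -0.00039 + 0.00002j  (running Σ = -0.00041 + 0.00002j)
  m=-6: -0.12133 + 0.42539j × 0.00663 + 0.00671j = -0.00366 + 0.00201j  (running Σ = -0.00407 + 0.00203j)
  m=-5: -0.01083 - 0.35771j × -0.03518 - 0.02727j = -0.00937 + 0.01288j  (running Σ = -0.01344 + 0.01491j)
  m=-4: -0.01286 - 0.03654j × 0.13215 + 0.07699j = 0.00111 - 0.00582j  (running Σ = -0.01233 + 0.00909j)
  m=-3: 0.21811 + 0.28903j × -0.34298 - 0.14326j = -0.03340 - 0.13038j  (running Σ = -0.04573 - 0.12129j)
  m=-2: -0.12764 - 0.09040j × 0.55238 + 0.14918j = -0.05702 - 0.06897j  (running Σ = -0.10275 - 0.19027j)
  m=-1: -0.28352 - 0.09023j × -0.35145 - 0.04662j = 0.09544 + 0.04493j  (running Σ = -0.00732 - 0.14534j)
  m=0: 0.20493 + 0.00000j × -0.34561 + 0.00000j = -0.07082 + 0.00000j  (running Σ = -0.07814 - 0.14534j)
  m=1: 0.28352 - 0.09023j × 0.35145 - 0.04662j = 0.09544 - 0.04493j  (running Σ = 0.01729 - 0.19027j)
  m=2: -0.12764 + 0.09040j × 0.55238 - 0.14918j = -0.05702 + 0.06897j  (running Σ = -0.03973 - 0.12129j)
  m=3: -0.21811 + 0.28903j × 0.34298 - 0.14326j = -0.03340 + 0.13038j  (running Σ = -0.07313 + 0.00909j)
  m=4: -0.01286 + 0.03654j × 0.13215 - 0.07699j = 0.00111 + 0.00582j  (running Σ = -0.07202 + 0.01491j)
  m=5: 0.01083 - 0.35771j × 0.03518 - 0.02727j = -0.00937 - 0.01288j  (running Σ = -0.08139 + 0.00203j)
  m=6: -0.12133 - 0.42539j × 0.00663 - 0.00671j = -0.00366 - 0.00201j  (running Σ = -0.08505 + 0.00002j)
  m=7: -0.15332 - 0.23100j × 0.00086 - 0.00114j = -0.00039 - 0.00002j  (running Σ = -0.08545 - 0.00000j)
  m=8: -0.07474 - 0.06004j × 0.00007 - 0.00012j = -0.00001 + 0.00000j  (running Σ = -0.08546 + 0.00000j)
Accumulated sum -0.08546 + 0.00000j; after 4π/(2l+1) scaling, -0.06317 + 0.00000j ⇒ P_8 = -0.063172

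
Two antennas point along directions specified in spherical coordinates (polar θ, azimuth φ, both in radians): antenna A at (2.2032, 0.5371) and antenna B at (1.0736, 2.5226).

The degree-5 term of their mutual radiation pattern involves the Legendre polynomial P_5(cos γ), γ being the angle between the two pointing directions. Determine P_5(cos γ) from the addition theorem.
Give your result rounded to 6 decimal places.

Expand P_5 via completeness: Σ_{m} conj(Y_{5,m}) at Ω₁ times Y_{5,m} at Ω₂ —
  m=-5: Y*=-0.142275+0.069799i  Y=+0.243178-0.011347i  product -0.033806+0.018588i
  m=-4: Y*=+0.200517-0.307660i  Y=-0.328585+0.257989i  product +0.013486+0.152824i
  m=-3: Y*=-0.015765+0.389002i  Y=+0.069452-0.236024i  product +0.090719+0.030738i
  m=-2: Y*=-0.014950-0.027589i  Y=-0.064776-0.187395i  product -0.004202+0.004589i
  m=-1: Y*=-0.294755-0.175525i  Y=+0.251764+0.179354i  product -0.042728-0.097056i
  m=+0: Y*=+0.122112-0.000000i  Y=+0.130299+0.000000i  product +0.015911+0.000000i
  m=+1: Y*=+0.294755-0.175525i  Y=-0.251764+0.179354i  product -0.042728+0.097056i
  m=+2: Y*=-0.014950+0.027589i  Y=-0.064776+0.187395i  product -0.004202-0.004589i
  m=+3: Y*=+0.015765+0.389002i  Y=-0.069452-0.236024i  product +0.090719-0.030738i
  m=+4: Y*=+0.200517+0.307660i  Y=-0.328585-0.257989i  product +0.013486-0.152824i
  m=+5: Y*=+0.142275+0.069799i  Y=-0.243178-0.011347i  product -0.033806-0.018588i
Accumulated sum +0.062851+0.000000i; after 4π/(2l+1) scaling, +0.071801+0.000000i ⇒ P_5 = 0.071801

0.071801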